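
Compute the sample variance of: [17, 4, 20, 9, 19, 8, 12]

37.2381

Step 1: Compute the mean: (17 + 4 + 20 + 9 + 19 + 8 + 12) / 7 = 12.7143
Step 2: Compute squared deviations from the mean:
  (17 - 12.7143)^2 = 18.3673
  (4 - 12.7143)^2 = 75.9388
  (20 - 12.7143)^2 = 53.0816
  (9 - 12.7143)^2 = 13.7959
  (19 - 12.7143)^2 = 39.5102
  (8 - 12.7143)^2 = 22.2245
  (12 - 12.7143)^2 = 0.5102
Step 3: Sum of squared deviations = 223.4286
Step 4: Sample variance = 223.4286 / 6 = 37.2381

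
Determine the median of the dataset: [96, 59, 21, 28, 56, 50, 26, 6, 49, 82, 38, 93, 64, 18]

49.5

Step 1: Sort the data in ascending order: [6, 18, 21, 26, 28, 38, 49, 50, 56, 59, 64, 82, 93, 96]
Step 2: The number of values is n = 14.
Step 3: Since n is even, the median is the average of positions 7 and 8:
  Median = (49 + 50) / 2 = 49.5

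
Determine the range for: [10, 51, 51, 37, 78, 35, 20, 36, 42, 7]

71

Step 1: Identify the maximum value: max = 78
Step 2: Identify the minimum value: min = 7
Step 3: Range = max - min = 78 - 7 = 71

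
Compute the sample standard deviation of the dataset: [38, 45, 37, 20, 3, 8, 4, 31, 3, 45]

17.7839

Step 1: Compute the mean: 23.4
Step 2: Sum of squared deviations from the mean: 2846.4
Step 3: Sample variance = 2846.4 / 9 = 316.2667
Step 4: Standard deviation = sqrt(316.2667) = 17.7839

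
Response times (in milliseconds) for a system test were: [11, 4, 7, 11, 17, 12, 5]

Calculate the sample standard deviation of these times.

4.5408

Step 1: Compute the mean: 9.5714
Step 2: Sum of squared deviations from the mean: 123.7143
Step 3: Sample variance = 123.7143 / 6 = 20.619
Step 4: Standard deviation = sqrt(20.619) = 4.5408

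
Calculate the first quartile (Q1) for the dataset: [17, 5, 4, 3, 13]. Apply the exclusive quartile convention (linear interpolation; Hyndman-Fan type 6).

3.5

Step 1: Sort the data: [3, 4, 5, 13, 17]
Step 2: n = 5
Step 3: Using the exclusive quartile method:
  Q1 = 3.5
  Q2 (median) = 5
  Q3 = 15
  IQR = Q3 - Q1 = 15 - 3.5 = 11.5
Step 4: Q1 = 3.5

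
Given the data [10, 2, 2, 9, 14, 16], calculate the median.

9.5

Step 1: Sort the data in ascending order: [2, 2, 9, 10, 14, 16]
Step 2: The number of values is n = 6.
Step 3: Since n is even, the median is the average of positions 3 and 4:
  Median = (9 + 10) / 2 = 9.5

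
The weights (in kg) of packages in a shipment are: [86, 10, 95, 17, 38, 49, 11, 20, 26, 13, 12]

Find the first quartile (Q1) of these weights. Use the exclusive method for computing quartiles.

12

Step 1: Sort the data: [10, 11, 12, 13, 17, 20, 26, 38, 49, 86, 95]
Step 2: n = 11
Step 3: Using the exclusive quartile method:
  Q1 = 12
  Q2 (median) = 20
  Q3 = 49
  IQR = Q3 - Q1 = 49 - 12 = 37
Step 4: Q1 = 12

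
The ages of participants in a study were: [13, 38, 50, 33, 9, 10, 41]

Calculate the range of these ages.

41

Step 1: Identify the maximum value: max = 50
Step 2: Identify the minimum value: min = 9
Step 3: Range = max - min = 50 - 9 = 41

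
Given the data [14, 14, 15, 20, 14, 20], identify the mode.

14

Step 1: Count the frequency of each value:
  14: appears 3 time(s)
  15: appears 1 time(s)
  20: appears 2 time(s)
Step 2: The value 14 appears most frequently (3 times).
Step 3: Mode = 14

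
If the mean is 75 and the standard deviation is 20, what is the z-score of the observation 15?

-3

Step 1: Recall the z-score formula: z = (x - mu) / sigma
Step 2: Substitute values: z = (15 - 75) / 20
Step 3: z = -60 / 20 = -3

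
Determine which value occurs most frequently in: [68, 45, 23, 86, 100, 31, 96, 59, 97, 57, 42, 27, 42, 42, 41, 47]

42

Step 1: Count the frequency of each value:
  23: appears 1 time(s)
  27: appears 1 time(s)
  31: appears 1 time(s)
  41: appears 1 time(s)
  42: appears 3 time(s)
  45: appears 1 time(s)
  47: appears 1 time(s)
  57: appears 1 time(s)
  59: appears 1 time(s)
  68: appears 1 time(s)
  86: appears 1 time(s)
  96: appears 1 time(s)
  97: appears 1 time(s)
  100: appears 1 time(s)
Step 2: The value 42 appears most frequently (3 times).
Step 3: Mode = 42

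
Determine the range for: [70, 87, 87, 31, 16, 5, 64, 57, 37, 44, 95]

90

Step 1: Identify the maximum value: max = 95
Step 2: Identify the minimum value: min = 5
Step 3: Range = max - min = 95 - 5 = 90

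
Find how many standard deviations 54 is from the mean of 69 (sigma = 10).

-1.5

Step 1: Recall the z-score formula: z = (x - mu) / sigma
Step 2: Substitute values: z = (54 - 69) / 10
Step 3: z = -15 / 10 = -1.5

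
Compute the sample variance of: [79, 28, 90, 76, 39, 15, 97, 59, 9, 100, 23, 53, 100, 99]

1158.8407

Step 1: Compute the mean: (79 + 28 + 90 + 76 + 39 + 15 + 97 + 59 + 9 + 100 + 23 + 53 + 100 + 99) / 14 = 61.9286
Step 2: Compute squared deviations from the mean:
  (79 - 61.9286)^2 = 291.4337
  (28 - 61.9286)^2 = 1151.148
  (90 - 61.9286)^2 = 788.0051
  (76 - 61.9286)^2 = 198.0051
  (39 - 61.9286)^2 = 525.7194
  (15 - 61.9286)^2 = 2202.2908
  (97 - 61.9286)^2 = 1230.0051
  (59 - 61.9286)^2 = 8.5765
  (9 - 61.9286)^2 = 2801.4337
  (100 - 61.9286)^2 = 1449.4337
  (23 - 61.9286)^2 = 1515.4337
  (53 - 61.9286)^2 = 79.7194
  (100 - 61.9286)^2 = 1449.4337
  (99 - 61.9286)^2 = 1374.2908
Step 3: Sum of squared deviations = 15064.9286
Step 4: Sample variance = 15064.9286 / 13 = 1158.8407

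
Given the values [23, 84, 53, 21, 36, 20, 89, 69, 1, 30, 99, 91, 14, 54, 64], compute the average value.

49.8667

Step 1: Sum all values: 23 + 84 + 53 + 21 + 36 + 20 + 89 + 69 + 1 + 30 + 99 + 91 + 14 + 54 + 64 = 748
Step 2: Count the number of values: n = 15
Step 3: Mean = sum / n = 748 / 15 = 49.8667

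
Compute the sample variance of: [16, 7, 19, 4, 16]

42.3

Step 1: Compute the mean: (16 + 7 + 19 + 4 + 16) / 5 = 12.4
Step 2: Compute squared deviations from the mean:
  (16 - 12.4)^2 = 12.96
  (7 - 12.4)^2 = 29.16
  (19 - 12.4)^2 = 43.56
  (4 - 12.4)^2 = 70.56
  (16 - 12.4)^2 = 12.96
Step 3: Sum of squared deviations = 169.2
Step 4: Sample variance = 169.2 / 4 = 42.3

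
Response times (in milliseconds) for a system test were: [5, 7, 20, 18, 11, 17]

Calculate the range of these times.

15

Step 1: Identify the maximum value: max = 20
Step 2: Identify the minimum value: min = 5
Step 3: Range = max - min = 20 - 5 = 15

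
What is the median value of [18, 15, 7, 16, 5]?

15

Step 1: Sort the data in ascending order: [5, 7, 15, 16, 18]
Step 2: The number of values is n = 5.
Step 3: Since n is odd, the median is the middle value at position 3: 15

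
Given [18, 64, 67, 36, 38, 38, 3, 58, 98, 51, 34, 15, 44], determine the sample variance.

626.5897

Step 1: Compute the mean: (18 + 64 + 67 + 36 + 38 + 38 + 3 + 58 + 98 + 51 + 34 + 15 + 44) / 13 = 43.3846
Step 2: Compute squared deviations from the mean:
  (18 - 43.3846)^2 = 644.3787
  (64 - 43.3846)^2 = 424.9941
  (67 - 43.3846)^2 = 557.6864
  (36 - 43.3846)^2 = 54.5325
  (38 - 43.3846)^2 = 28.9941
  (38 - 43.3846)^2 = 28.9941
  (3 - 43.3846)^2 = 1630.9172
  (58 - 43.3846)^2 = 213.6095
  (98 - 43.3846)^2 = 2982.8402
  (51 - 43.3846)^2 = 57.9941
  (34 - 43.3846)^2 = 88.071
  (15 - 43.3846)^2 = 805.6864
  (44 - 43.3846)^2 = 0.3787
Step 3: Sum of squared deviations = 7519.0769
Step 4: Sample variance = 7519.0769 / 12 = 626.5897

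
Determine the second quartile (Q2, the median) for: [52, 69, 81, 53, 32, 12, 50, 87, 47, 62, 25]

52

Step 1: Sort the data: [12, 25, 32, 47, 50, 52, 53, 62, 69, 81, 87]
Step 2: n = 11
Step 3: Q2 is the median. Since n is odd, it is the middle value at position 6: 52
Step 4: Q2 = 52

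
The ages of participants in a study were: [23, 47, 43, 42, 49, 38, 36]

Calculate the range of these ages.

26

Step 1: Identify the maximum value: max = 49
Step 2: Identify the minimum value: min = 23
Step 3: Range = max - min = 49 - 23 = 26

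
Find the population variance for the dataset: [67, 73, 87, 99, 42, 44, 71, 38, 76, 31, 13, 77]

603.9722

Step 1: Compute the mean: (67 + 73 + 87 + 99 + 42 + 44 + 71 + 38 + 76 + 31 + 13 + 77) / 12 = 59.8333
Step 2: Compute squared deviations from the mean:
  (67 - 59.8333)^2 = 51.3611
  (73 - 59.8333)^2 = 173.3611
  (87 - 59.8333)^2 = 738.0278
  (99 - 59.8333)^2 = 1534.0278
  (42 - 59.8333)^2 = 318.0278
  (44 - 59.8333)^2 = 250.6944
  (71 - 59.8333)^2 = 124.6944
  (38 - 59.8333)^2 = 476.6944
  (76 - 59.8333)^2 = 261.3611
  (31 - 59.8333)^2 = 831.3611
  (13 - 59.8333)^2 = 2193.3611
  (77 - 59.8333)^2 = 294.6944
Step 3: Sum of squared deviations = 7247.6667
Step 4: Population variance = 7247.6667 / 12 = 603.9722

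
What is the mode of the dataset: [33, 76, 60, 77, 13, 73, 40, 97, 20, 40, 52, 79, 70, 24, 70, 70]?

70

Step 1: Count the frequency of each value:
  13: appears 1 time(s)
  20: appears 1 time(s)
  24: appears 1 time(s)
  33: appears 1 time(s)
  40: appears 2 time(s)
  52: appears 1 time(s)
  60: appears 1 time(s)
  70: appears 3 time(s)
  73: appears 1 time(s)
  76: appears 1 time(s)
  77: appears 1 time(s)
  79: appears 1 time(s)
  97: appears 1 time(s)
Step 2: The value 70 appears most frequently (3 times).
Step 3: Mode = 70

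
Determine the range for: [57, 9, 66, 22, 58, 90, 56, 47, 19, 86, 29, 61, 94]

85

Step 1: Identify the maximum value: max = 94
Step 2: Identify the minimum value: min = 9
Step 3: Range = max - min = 94 - 9 = 85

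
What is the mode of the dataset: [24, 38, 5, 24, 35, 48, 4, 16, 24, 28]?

24

Step 1: Count the frequency of each value:
  4: appears 1 time(s)
  5: appears 1 time(s)
  16: appears 1 time(s)
  24: appears 3 time(s)
  28: appears 1 time(s)
  35: appears 1 time(s)
  38: appears 1 time(s)
  48: appears 1 time(s)
Step 2: The value 24 appears most frequently (3 times).
Step 3: Mode = 24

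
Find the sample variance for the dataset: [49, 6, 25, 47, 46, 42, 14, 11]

324

Step 1: Compute the mean: (49 + 6 + 25 + 47 + 46 + 42 + 14 + 11) / 8 = 30
Step 2: Compute squared deviations from the mean:
  (49 - 30)^2 = 361
  (6 - 30)^2 = 576
  (25 - 30)^2 = 25
  (47 - 30)^2 = 289
  (46 - 30)^2 = 256
  (42 - 30)^2 = 144
  (14 - 30)^2 = 256
  (11 - 30)^2 = 361
Step 3: Sum of squared deviations = 2268
Step 4: Sample variance = 2268 / 7 = 324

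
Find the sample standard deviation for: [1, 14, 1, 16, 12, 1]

7.2319

Step 1: Compute the mean: 7.5
Step 2: Sum of squared deviations from the mean: 261.5
Step 3: Sample variance = 261.5 / 5 = 52.3
Step 4: Standard deviation = sqrt(52.3) = 7.2319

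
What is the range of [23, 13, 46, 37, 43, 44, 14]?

33

Step 1: Identify the maximum value: max = 46
Step 2: Identify the minimum value: min = 13
Step 3: Range = max - min = 46 - 13 = 33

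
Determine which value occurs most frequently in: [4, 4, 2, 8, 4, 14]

4

Step 1: Count the frequency of each value:
  2: appears 1 time(s)
  4: appears 3 time(s)
  8: appears 1 time(s)
  14: appears 1 time(s)
Step 2: The value 4 appears most frequently (3 times).
Step 3: Mode = 4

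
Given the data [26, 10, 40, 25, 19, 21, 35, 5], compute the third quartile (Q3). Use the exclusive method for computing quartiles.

32.75

Step 1: Sort the data: [5, 10, 19, 21, 25, 26, 35, 40]
Step 2: n = 8
Step 3: Using the exclusive quartile method:
  Q1 = 12.25
  Q2 (median) = 23
  Q3 = 32.75
  IQR = Q3 - Q1 = 32.75 - 12.25 = 20.5
Step 4: Q3 = 32.75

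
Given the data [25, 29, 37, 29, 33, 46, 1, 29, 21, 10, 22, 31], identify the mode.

29

Step 1: Count the frequency of each value:
  1: appears 1 time(s)
  10: appears 1 time(s)
  21: appears 1 time(s)
  22: appears 1 time(s)
  25: appears 1 time(s)
  29: appears 3 time(s)
  31: appears 1 time(s)
  33: appears 1 time(s)
  37: appears 1 time(s)
  46: appears 1 time(s)
Step 2: The value 29 appears most frequently (3 times).
Step 3: Mode = 29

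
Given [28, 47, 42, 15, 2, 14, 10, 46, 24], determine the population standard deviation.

15.6276

Step 1: Compute the mean: 25.3333
Step 2: Sum of squared deviations from the mean: 2198
Step 3: Population variance = 2198 / 9 = 244.2222
Step 4: Standard deviation = sqrt(244.2222) = 15.6276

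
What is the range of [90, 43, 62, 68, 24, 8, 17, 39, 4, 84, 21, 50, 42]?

86

Step 1: Identify the maximum value: max = 90
Step 2: Identify the minimum value: min = 4
Step 3: Range = max - min = 90 - 4 = 86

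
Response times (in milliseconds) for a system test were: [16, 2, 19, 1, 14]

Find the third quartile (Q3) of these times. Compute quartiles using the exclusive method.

17.5

Step 1: Sort the data: [1, 2, 14, 16, 19]
Step 2: n = 5
Step 3: Using the exclusive quartile method:
  Q1 = 1.5
  Q2 (median) = 14
  Q3 = 17.5
  IQR = Q3 - Q1 = 17.5 - 1.5 = 16
Step 4: Q3 = 17.5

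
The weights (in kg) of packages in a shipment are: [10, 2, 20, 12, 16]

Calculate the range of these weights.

18

Step 1: Identify the maximum value: max = 20
Step 2: Identify the minimum value: min = 2
Step 3: Range = max - min = 20 - 2 = 18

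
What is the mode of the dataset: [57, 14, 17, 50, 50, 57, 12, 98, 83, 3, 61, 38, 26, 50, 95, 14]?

50

Step 1: Count the frequency of each value:
  3: appears 1 time(s)
  12: appears 1 time(s)
  14: appears 2 time(s)
  17: appears 1 time(s)
  26: appears 1 time(s)
  38: appears 1 time(s)
  50: appears 3 time(s)
  57: appears 2 time(s)
  61: appears 1 time(s)
  83: appears 1 time(s)
  95: appears 1 time(s)
  98: appears 1 time(s)
Step 2: The value 50 appears most frequently (3 times).
Step 3: Mode = 50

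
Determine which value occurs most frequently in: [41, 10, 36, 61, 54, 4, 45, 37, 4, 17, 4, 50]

4

Step 1: Count the frequency of each value:
  4: appears 3 time(s)
  10: appears 1 time(s)
  17: appears 1 time(s)
  36: appears 1 time(s)
  37: appears 1 time(s)
  41: appears 1 time(s)
  45: appears 1 time(s)
  50: appears 1 time(s)
  54: appears 1 time(s)
  61: appears 1 time(s)
Step 2: The value 4 appears most frequently (3 times).
Step 3: Mode = 4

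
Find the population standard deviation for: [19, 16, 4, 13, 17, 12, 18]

4.7638

Step 1: Compute the mean: 14.1429
Step 2: Sum of squared deviations from the mean: 158.8571
Step 3: Population variance = 158.8571 / 7 = 22.6939
Step 4: Standard deviation = sqrt(22.6939) = 4.7638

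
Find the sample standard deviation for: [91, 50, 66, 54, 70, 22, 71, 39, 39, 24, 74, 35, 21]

22.6113

Step 1: Compute the mean: 50.4615
Step 2: Sum of squared deviations from the mean: 6135.2308
Step 3: Sample variance = 6135.2308 / 12 = 511.2692
Step 4: Standard deviation = sqrt(511.2692) = 22.6113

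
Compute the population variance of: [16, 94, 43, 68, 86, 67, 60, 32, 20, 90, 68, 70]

634.5833

Step 1: Compute the mean: (16 + 94 + 43 + 68 + 86 + 67 + 60 + 32 + 20 + 90 + 68 + 70) / 12 = 59.5
Step 2: Compute squared deviations from the mean:
  (16 - 59.5)^2 = 1892.25
  (94 - 59.5)^2 = 1190.25
  (43 - 59.5)^2 = 272.25
  (68 - 59.5)^2 = 72.25
  (86 - 59.5)^2 = 702.25
  (67 - 59.5)^2 = 56.25
  (60 - 59.5)^2 = 0.25
  (32 - 59.5)^2 = 756.25
  (20 - 59.5)^2 = 1560.25
  (90 - 59.5)^2 = 930.25
  (68 - 59.5)^2 = 72.25
  (70 - 59.5)^2 = 110.25
Step 3: Sum of squared deviations = 7615
Step 4: Population variance = 7615 / 12 = 634.5833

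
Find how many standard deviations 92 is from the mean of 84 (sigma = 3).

2.6667

Step 1: Recall the z-score formula: z = (x - mu) / sigma
Step 2: Substitute values: z = (92 - 84) / 3
Step 3: z = 8 / 3 = 2.6667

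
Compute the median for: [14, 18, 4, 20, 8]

14

Step 1: Sort the data in ascending order: [4, 8, 14, 18, 20]
Step 2: The number of values is n = 5.
Step 3: Since n is odd, the median is the middle value at position 3: 14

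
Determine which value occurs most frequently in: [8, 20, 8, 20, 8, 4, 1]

8

Step 1: Count the frequency of each value:
  1: appears 1 time(s)
  4: appears 1 time(s)
  8: appears 3 time(s)
  20: appears 2 time(s)
Step 2: The value 8 appears most frequently (3 times).
Step 3: Mode = 8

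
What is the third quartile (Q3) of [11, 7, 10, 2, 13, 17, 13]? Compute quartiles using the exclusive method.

13

Step 1: Sort the data: [2, 7, 10, 11, 13, 13, 17]
Step 2: n = 7
Step 3: Using the exclusive quartile method:
  Q1 = 7
  Q2 (median) = 11
  Q3 = 13
  IQR = Q3 - Q1 = 13 - 7 = 6
Step 4: Q3 = 13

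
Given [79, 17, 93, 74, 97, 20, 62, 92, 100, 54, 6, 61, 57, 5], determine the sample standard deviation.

34.0149

Step 1: Compute the mean: 58.3571
Step 2: Sum of squared deviations from the mean: 15041.2143
Step 3: Sample variance = 15041.2143 / 13 = 1157.0165
Step 4: Standard deviation = sqrt(1157.0165) = 34.0149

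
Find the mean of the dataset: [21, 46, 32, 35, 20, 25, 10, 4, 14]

23

Step 1: Sum all values: 21 + 46 + 32 + 35 + 20 + 25 + 10 + 4 + 14 = 207
Step 2: Count the number of values: n = 9
Step 3: Mean = sum / n = 207 / 9 = 23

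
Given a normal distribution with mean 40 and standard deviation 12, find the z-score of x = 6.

-2.8333

Step 1: Recall the z-score formula: z = (x - mu) / sigma
Step 2: Substitute values: z = (6 - 40) / 12
Step 3: z = -34 / 12 = -2.8333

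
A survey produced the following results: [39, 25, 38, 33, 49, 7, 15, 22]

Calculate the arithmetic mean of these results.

28.5

Step 1: Sum all values: 39 + 25 + 38 + 33 + 49 + 7 + 15 + 22 = 228
Step 2: Count the number of values: n = 8
Step 3: Mean = sum / n = 228 / 8 = 28.5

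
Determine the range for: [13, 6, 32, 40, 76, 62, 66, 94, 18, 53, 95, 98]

92

Step 1: Identify the maximum value: max = 98
Step 2: Identify the minimum value: min = 6
Step 3: Range = max - min = 98 - 6 = 92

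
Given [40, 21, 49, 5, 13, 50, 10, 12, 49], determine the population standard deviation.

17.9258

Step 1: Compute the mean: 27.6667
Step 2: Sum of squared deviations from the mean: 2892
Step 3: Population variance = 2892 / 9 = 321.3333
Step 4: Standard deviation = sqrt(321.3333) = 17.9258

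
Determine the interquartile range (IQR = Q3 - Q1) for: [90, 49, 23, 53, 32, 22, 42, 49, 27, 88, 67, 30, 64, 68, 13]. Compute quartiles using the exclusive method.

40

Step 1: Sort the data: [13, 22, 23, 27, 30, 32, 42, 49, 49, 53, 64, 67, 68, 88, 90]
Step 2: n = 15
Step 3: Using the exclusive quartile method:
  Q1 = 27
  Q2 (median) = 49
  Q3 = 67
  IQR = Q3 - Q1 = 67 - 27 = 40
Step 4: IQR = 40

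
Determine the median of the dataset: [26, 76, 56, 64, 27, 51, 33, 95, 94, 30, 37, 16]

44

Step 1: Sort the data in ascending order: [16, 26, 27, 30, 33, 37, 51, 56, 64, 76, 94, 95]
Step 2: The number of values is n = 12.
Step 3: Since n is even, the median is the average of positions 6 and 7:
  Median = (37 + 51) / 2 = 44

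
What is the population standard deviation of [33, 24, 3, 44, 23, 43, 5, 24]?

14.3129

Step 1: Compute the mean: 24.875
Step 2: Sum of squared deviations from the mean: 1638.875
Step 3: Population variance = 1638.875 / 8 = 204.8594
Step 4: Standard deviation = sqrt(204.8594) = 14.3129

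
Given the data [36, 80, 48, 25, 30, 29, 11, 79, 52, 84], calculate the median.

42

Step 1: Sort the data in ascending order: [11, 25, 29, 30, 36, 48, 52, 79, 80, 84]
Step 2: The number of values is n = 10.
Step 3: Since n is even, the median is the average of positions 5 and 6:
  Median = (36 + 48) / 2 = 42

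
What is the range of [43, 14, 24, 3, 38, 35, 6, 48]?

45

Step 1: Identify the maximum value: max = 48
Step 2: Identify the minimum value: min = 3
Step 3: Range = max - min = 48 - 3 = 45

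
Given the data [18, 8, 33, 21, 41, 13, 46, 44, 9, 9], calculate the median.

19.5

Step 1: Sort the data in ascending order: [8, 9, 9, 13, 18, 21, 33, 41, 44, 46]
Step 2: The number of values is n = 10.
Step 3: Since n is even, the median is the average of positions 5 and 6:
  Median = (18 + 21) / 2 = 19.5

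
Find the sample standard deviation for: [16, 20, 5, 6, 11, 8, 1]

6.6045

Step 1: Compute the mean: 9.5714
Step 2: Sum of squared deviations from the mean: 261.7143
Step 3: Sample variance = 261.7143 / 6 = 43.619
Step 4: Standard deviation = sqrt(43.619) = 6.6045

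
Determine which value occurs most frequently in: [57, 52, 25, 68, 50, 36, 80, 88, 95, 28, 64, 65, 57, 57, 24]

57

Step 1: Count the frequency of each value:
  24: appears 1 time(s)
  25: appears 1 time(s)
  28: appears 1 time(s)
  36: appears 1 time(s)
  50: appears 1 time(s)
  52: appears 1 time(s)
  57: appears 3 time(s)
  64: appears 1 time(s)
  65: appears 1 time(s)
  68: appears 1 time(s)
  80: appears 1 time(s)
  88: appears 1 time(s)
  95: appears 1 time(s)
Step 2: The value 57 appears most frequently (3 times).
Step 3: Mode = 57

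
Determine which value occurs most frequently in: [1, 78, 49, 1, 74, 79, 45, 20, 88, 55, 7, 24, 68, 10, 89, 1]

1

Step 1: Count the frequency of each value:
  1: appears 3 time(s)
  7: appears 1 time(s)
  10: appears 1 time(s)
  20: appears 1 time(s)
  24: appears 1 time(s)
  45: appears 1 time(s)
  49: appears 1 time(s)
  55: appears 1 time(s)
  68: appears 1 time(s)
  74: appears 1 time(s)
  78: appears 1 time(s)
  79: appears 1 time(s)
  88: appears 1 time(s)
  89: appears 1 time(s)
Step 2: The value 1 appears most frequently (3 times).
Step 3: Mode = 1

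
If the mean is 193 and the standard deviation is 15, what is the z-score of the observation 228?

2.3333

Step 1: Recall the z-score formula: z = (x - mu) / sigma
Step 2: Substitute values: z = (228 - 193) / 15
Step 3: z = 35 / 15 = 2.3333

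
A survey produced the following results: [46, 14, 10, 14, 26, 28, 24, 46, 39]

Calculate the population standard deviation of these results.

12.9195

Step 1: Compute the mean: 27.4444
Step 2: Sum of squared deviations from the mean: 1502.2222
Step 3: Population variance = 1502.2222 / 9 = 166.9136
Step 4: Standard deviation = sqrt(166.9136) = 12.9195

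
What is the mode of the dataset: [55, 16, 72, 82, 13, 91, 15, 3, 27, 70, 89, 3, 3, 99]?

3

Step 1: Count the frequency of each value:
  3: appears 3 time(s)
  13: appears 1 time(s)
  15: appears 1 time(s)
  16: appears 1 time(s)
  27: appears 1 time(s)
  55: appears 1 time(s)
  70: appears 1 time(s)
  72: appears 1 time(s)
  82: appears 1 time(s)
  89: appears 1 time(s)
  91: appears 1 time(s)
  99: appears 1 time(s)
Step 2: The value 3 appears most frequently (3 times).
Step 3: Mode = 3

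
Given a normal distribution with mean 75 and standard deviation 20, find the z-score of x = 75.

0

Step 1: Recall the z-score formula: z = (x - mu) / sigma
Step 2: Substitute values: z = (75 - 75) / 20
Step 3: z = 0 / 20 = 0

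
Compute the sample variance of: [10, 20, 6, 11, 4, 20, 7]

42.1429

Step 1: Compute the mean: (10 + 20 + 6 + 11 + 4 + 20 + 7) / 7 = 11.1429
Step 2: Compute squared deviations from the mean:
  (10 - 11.1429)^2 = 1.3061
  (20 - 11.1429)^2 = 78.449
  (6 - 11.1429)^2 = 26.449
  (11 - 11.1429)^2 = 0.0204
  (4 - 11.1429)^2 = 51.0204
  (20 - 11.1429)^2 = 78.449
  (7 - 11.1429)^2 = 17.1633
Step 3: Sum of squared deviations = 252.8571
Step 4: Sample variance = 252.8571 / 6 = 42.1429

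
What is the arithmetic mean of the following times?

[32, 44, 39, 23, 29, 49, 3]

31.2857

Step 1: Sum all values: 32 + 44 + 39 + 23 + 29 + 49 + 3 = 219
Step 2: Count the number of values: n = 7
Step 3: Mean = sum / n = 219 / 7 = 31.2857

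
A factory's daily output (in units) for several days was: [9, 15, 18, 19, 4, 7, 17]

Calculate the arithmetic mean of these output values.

12.7143

Step 1: Sum all values: 9 + 15 + 18 + 19 + 4 + 7 + 17 = 89
Step 2: Count the number of values: n = 7
Step 3: Mean = sum / n = 89 / 7 = 12.7143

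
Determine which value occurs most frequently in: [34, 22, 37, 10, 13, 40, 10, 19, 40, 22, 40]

40

Step 1: Count the frequency of each value:
  10: appears 2 time(s)
  13: appears 1 time(s)
  19: appears 1 time(s)
  22: appears 2 time(s)
  34: appears 1 time(s)
  37: appears 1 time(s)
  40: appears 3 time(s)
Step 2: The value 40 appears most frequently (3 times).
Step 3: Mode = 40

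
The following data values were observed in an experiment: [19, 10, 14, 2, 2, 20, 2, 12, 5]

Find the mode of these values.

2

Step 1: Count the frequency of each value:
  2: appears 3 time(s)
  5: appears 1 time(s)
  10: appears 1 time(s)
  12: appears 1 time(s)
  14: appears 1 time(s)
  19: appears 1 time(s)
  20: appears 1 time(s)
Step 2: The value 2 appears most frequently (3 times).
Step 3: Mode = 2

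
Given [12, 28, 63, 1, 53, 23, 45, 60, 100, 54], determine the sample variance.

833.8778

Step 1: Compute the mean: (12 + 28 + 63 + 1 + 53 + 23 + 45 + 60 + 100 + 54) / 10 = 43.9
Step 2: Compute squared deviations from the mean:
  (12 - 43.9)^2 = 1017.61
  (28 - 43.9)^2 = 252.81
  (63 - 43.9)^2 = 364.81
  (1 - 43.9)^2 = 1840.41
  (53 - 43.9)^2 = 82.81
  (23 - 43.9)^2 = 436.81
  (45 - 43.9)^2 = 1.21
  (60 - 43.9)^2 = 259.21
  (100 - 43.9)^2 = 3147.21
  (54 - 43.9)^2 = 102.01
Step 3: Sum of squared deviations = 7504.9
Step 4: Sample variance = 7504.9 / 9 = 833.8778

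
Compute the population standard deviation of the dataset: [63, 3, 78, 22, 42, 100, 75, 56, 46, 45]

26.6871

Step 1: Compute the mean: 53
Step 2: Sum of squared deviations from the mean: 7122
Step 3: Population variance = 7122 / 10 = 712.2
Step 4: Standard deviation = sqrt(712.2) = 26.6871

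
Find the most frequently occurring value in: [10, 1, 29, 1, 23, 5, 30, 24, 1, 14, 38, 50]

1

Step 1: Count the frequency of each value:
  1: appears 3 time(s)
  5: appears 1 time(s)
  10: appears 1 time(s)
  14: appears 1 time(s)
  23: appears 1 time(s)
  24: appears 1 time(s)
  29: appears 1 time(s)
  30: appears 1 time(s)
  38: appears 1 time(s)
  50: appears 1 time(s)
Step 2: The value 1 appears most frequently (3 times).
Step 3: Mode = 1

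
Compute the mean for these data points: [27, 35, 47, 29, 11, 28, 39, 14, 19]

27.6667

Step 1: Sum all values: 27 + 35 + 47 + 29 + 11 + 28 + 39 + 14 + 19 = 249
Step 2: Count the number of values: n = 9
Step 3: Mean = sum / n = 249 / 9 = 27.6667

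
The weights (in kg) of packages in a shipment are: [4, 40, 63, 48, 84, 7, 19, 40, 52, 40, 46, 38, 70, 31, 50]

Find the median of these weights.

40

Step 1: Sort the data in ascending order: [4, 7, 19, 31, 38, 40, 40, 40, 46, 48, 50, 52, 63, 70, 84]
Step 2: The number of values is n = 15.
Step 3: Since n is odd, the median is the middle value at position 8: 40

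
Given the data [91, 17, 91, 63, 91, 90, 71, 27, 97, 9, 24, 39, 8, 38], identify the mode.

91

Step 1: Count the frequency of each value:
  8: appears 1 time(s)
  9: appears 1 time(s)
  17: appears 1 time(s)
  24: appears 1 time(s)
  27: appears 1 time(s)
  38: appears 1 time(s)
  39: appears 1 time(s)
  63: appears 1 time(s)
  71: appears 1 time(s)
  90: appears 1 time(s)
  91: appears 3 time(s)
  97: appears 1 time(s)
Step 2: The value 91 appears most frequently (3 times).
Step 3: Mode = 91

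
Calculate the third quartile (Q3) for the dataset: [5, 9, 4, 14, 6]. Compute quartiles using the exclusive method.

11.5

Step 1: Sort the data: [4, 5, 6, 9, 14]
Step 2: n = 5
Step 3: Using the exclusive quartile method:
  Q1 = 4.5
  Q2 (median) = 6
  Q3 = 11.5
  IQR = Q3 - Q1 = 11.5 - 4.5 = 7
Step 4: Q3 = 11.5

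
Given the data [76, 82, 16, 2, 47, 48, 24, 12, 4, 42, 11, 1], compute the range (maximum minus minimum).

81

Step 1: Identify the maximum value: max = 82
Step 2: Identify the minimum value: min = 1
Step 3: Range = max - min = 82 - 1 = 81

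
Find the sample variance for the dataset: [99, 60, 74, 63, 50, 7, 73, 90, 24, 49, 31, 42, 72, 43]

648.8846

Step 1: Compute the mean: (99 + 60 + 74 + 63 + 50 + 7 + 73 + 90 + 24 + 49 + 31 + 42 + 72 + 43) / 14 = 55.5
Step 2: Compute squared deviations from the mean:
  (99 - 55.5)^2 = 1892.25
  (60 - 55.5)^2 = 20.25
  (74 - 55.5)^2 = 342.25
  (63 - 55.5)^2 = 56.25
  (50 - 55.5)^2 = 30.25
  (7 - 55.5)^2 = 2352.25
  (73 - 55.5)^2 = 306.25
  (90 - 55.5)^2 = 1190.25
  (24 - 55.5)^2 = 992.25
  (49 - 55.5)^2 = 42.25
  (31 - 55.5)^2 = 600.25
  (42 - 55.5)^2 = 182.25
  (72 - 55.5)^2 = 272.25
  (43 - 55.5)^2 = 156.25
Step 3: Sum of squared deviations = 8435.5
Step 4: Sample variance = 8435.5 / 13 = 648.8846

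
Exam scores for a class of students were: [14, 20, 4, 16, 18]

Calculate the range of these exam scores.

16

Step 1: Identify the maximum value: max = 20
Step 2: Identify the minimum value: min = 4
Step 3: Range = max - min = 20 - 4 = 16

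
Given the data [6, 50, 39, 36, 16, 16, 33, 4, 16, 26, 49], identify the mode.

16

Step 1: Count the frequency of each value:
  4: appears 1 time(s)
  6: appears 1 time(s)
  16: appears 3 time(s)
  26: appears 1 time(s)
  33: appears 1 time(s)
  36: appears 1 time(s)
  39: appears 1 time(s)
  49: appears 1 time(s)
  50: appears 1 time(s)
Step 2: The value 16 appears most frequently (3 times).
Step 3: Mode = 16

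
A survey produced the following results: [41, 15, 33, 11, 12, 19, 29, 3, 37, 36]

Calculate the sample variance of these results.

174.0444

Step 1: Compute the mean: (41 + 15 + 33 + 11 + 12 + 19 + 29 + 3 + 37 + 36) / 10 = 23.6
Step 2: Compute squared deviations from the mean:
  (41 - 23.6)^2 = 302.76
  (15 - 23.6)^2 = 73.96
  (33 - 23.6)^2 = 88.36
  (11 - 23.6)^2 = 158.76
  (12 - 23.6)^2 = 134.56
  (19 - 23.6)^2 = 21.16
  (29 - 23.6)^2 = 29.16
  (3 - 23.6)^2 = 424.36
  (37 - 23.6)^2 = 179.56
  (36 - 23.6)^2 = 153.76
Step 3: Sum of squared deviations = 1566.4
Step 4: Sample variance = 1566.4 / 9 = 174.0444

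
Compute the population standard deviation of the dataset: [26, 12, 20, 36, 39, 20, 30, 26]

8.3132

Step 1: Compute the mean: 26.125
Step 2: Sum of squared deviations from the mean: 552.875
Step 3: Population variance = 552.875 / 8 = 69.1094
Step 4: Standard deviation = sqrt(69.1094) = 8.3132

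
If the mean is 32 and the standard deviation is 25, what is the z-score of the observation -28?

-2.4

Step 1: Recall the z-score formula: z = (x - mu) / sigma
Step 2: Substitute values: z = (-28 - 32) / 25
Step 3: z = -60 / 25 = -2.4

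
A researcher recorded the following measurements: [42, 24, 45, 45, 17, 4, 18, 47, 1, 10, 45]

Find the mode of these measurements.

45

Step 1: Count the frequency of each value:
  1: appears 1 time(s)
  4: appears 1 time(s)
  10: appears 1 time(s)
  17: appears 1 time(s)
  18: appears 1 time(s)
  24: appears 1 time(s)
  42: appears 1 time(s)
  45: appears 3 time(s)
  47: appears 1 time(s)
Step 2: The value 45 appears most frequently (3 times).
Step 3: Mode = 45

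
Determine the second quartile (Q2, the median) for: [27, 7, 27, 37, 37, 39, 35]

35

Step 1: Sort the data: [7, 27, 27, 35, 37, 37, 39]
Step 2: n = 7
Step 3: Q2 is the median. Since n is odd, it is the middle value at position 4: 35
Step 4: Q2 = 35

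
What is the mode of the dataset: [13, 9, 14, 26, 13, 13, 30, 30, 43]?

13

Step 1: Count the frequency of each value:
  9: appears 1 time(s)
  13: appears 3 time(s)
  14: appears 1 time(s)
  26: appears 1 time(s)
  30: appears 2 time(s)
  43: appears 1 time(s)
Step 2: The value 13 appears most frequently (3 times).
Step 3: Mode = 13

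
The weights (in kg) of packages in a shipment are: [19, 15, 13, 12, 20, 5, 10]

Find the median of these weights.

13

Step 1: Sort the data in ascending order: [5, 10, 12, 13, 15, 19, 20]
Step 2: The number of values is n = 7.
Step 3: Since n is odd, the median is the middle value at position 4: 13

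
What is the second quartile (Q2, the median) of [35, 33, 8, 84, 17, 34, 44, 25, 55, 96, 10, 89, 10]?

34

Step 1: Sort the data: [8, 10, 10, 17, 25, 33, 34, 35, 44, 55, 84, 89, 96]
Step 2: n = 13
Step 3: Q2 is the median. Since n is odd, it is the middle value at position 7: 34
Step 4: Q2 = 34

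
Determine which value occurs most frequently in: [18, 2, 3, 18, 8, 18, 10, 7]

18

Step 1: Count the frequency of each value:
  2: appears 1 time(s)
  3: appears 1 time(s)
  7: appears 1 time(s)
  8: appears 1 time(s)
  10: appears 1 time(s)
  18: appears 3 time(s)
Step 2: The value 18 appears most frequently (3 times).
Step 3: Mode = 18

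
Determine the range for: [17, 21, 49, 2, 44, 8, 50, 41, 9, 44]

48

Step 1: Identify the maximum value: max = 50
Step 2: Identify the minimum value: min = 2
Step 3: Range = max - min = 50 - 2 = 48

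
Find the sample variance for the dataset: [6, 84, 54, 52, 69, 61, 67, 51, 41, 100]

638.0556

Step 1: Compute the mean: (6 + 84 + 54 + 52 + 69 + 61 + 67 + 51 + 41 + 100) / 10 = 58.5
Step 2: Compute squared deviations from the mean:
  (6 - 58.5)^2 = 2756.25
  (84 - 58.5)^2 = 650.25
  (54 - 58.5)^2 = 20.25
  (52 - 58.5)^2 = 42.25
  (69 - 58.5)^2 = 110.25
  (61 - 58.5)^2 = 6.25
  (67 - 58.5)^2 = 72.25
  (51 - 58.5)^2 = 56.25
  (41 - 58.5)^2 = 306.25
  (100 - 58.5)^2 = 1722.25
Step 3: Sum of squared deviations = 5742.5
Step 4: Sample variance = 5742.5 / 9 = 638.0556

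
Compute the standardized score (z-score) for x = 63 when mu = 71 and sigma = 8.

-1

Step 1: Recall the z-score formula: z = (x - mu) / sigma
Step 2: Substitute values: z = (63 - 71) / 8
Step 3: z = -8 / 8 = -1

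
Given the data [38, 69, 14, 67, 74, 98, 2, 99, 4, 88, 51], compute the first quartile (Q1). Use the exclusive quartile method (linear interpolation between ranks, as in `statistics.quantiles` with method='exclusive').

14

Step 1: Sort the data: [2, 4, 14, 38, 51, 67, 69, 74, 88, 98, 99]
Step 2: n = 11
Step 3: Using the exclusive quartile method:
  Q1 = 14
  Q2 (median) = 67
  Q3 = 88
  IQR = Q3 - Q1 = 88 - 14 = 74
Step 4: Q1 = 14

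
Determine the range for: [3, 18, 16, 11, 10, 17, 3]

15

Step 1: Identify the maximum value: max = 18
Step 2: Identify the minimum value: min = 3
Step 3: Range = max - min = 18 - 3 = 15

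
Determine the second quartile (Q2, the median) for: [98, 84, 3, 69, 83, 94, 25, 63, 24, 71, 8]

69

Step 1: Sort the data: [3, 8, 24, 25, 63, 69, 71, 83, 84, 94, 98]
Step 2: n = 11
Step 3: Q2 is the median. Since n is odd, it is the middle value at position 6: 69
Step 4: Q2 = 69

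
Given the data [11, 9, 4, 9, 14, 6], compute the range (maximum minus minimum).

10

Step 1: Identify the maximum value: max = 14
Step 2: Identify the minimum value: min = 4
Step 3: Range = max - min = 14 - 4 = 10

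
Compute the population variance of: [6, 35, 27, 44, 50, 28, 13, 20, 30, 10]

186.21

Step 1: Compute the mean: (6 + 35 + 27 + 44 + 50 + 28 + 13 + 20 + 30 + 10) / 10 = 26.3
Step 2: Compute squared deviations from the mean:
  (6 - 26.3)^2 = 412.09
  (35 - 26.3)^2 = 75.69
  (27 - 26.3)^2 = 0.49
  (44 - 26.3)^2 = 313.29
  (50 - 26.3)^2 = 561.69
  (28 - 26.3)^2 = 2.89
  (13 - 26.3)^2 = 176.89
  (20 - 26.3)^2 = 39.69
  (30 - 26.3)^2 = 13.69
  (10 - 26.3)^2 = 265.69
Step 3: Sum of squared deviations = 1862.1
Step 4: Population variance = 1862.1 / 10 = 186.21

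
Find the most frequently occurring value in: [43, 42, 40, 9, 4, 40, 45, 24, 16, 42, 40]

40

Step 1: Count the frequency of each value:
  4: appears 1 time(s)
  9: appears 1 time(s)
  16: appears 1 time(s)
  24: appears 1 time(s)
  40: appears 3 time(s)
  42: appears 2 time(s)
  43: appears 1 time(s)
  45: appears 1 time(s)
Step 2: The value 40 appears most frequently (3 times).
Step 3: Mode = 40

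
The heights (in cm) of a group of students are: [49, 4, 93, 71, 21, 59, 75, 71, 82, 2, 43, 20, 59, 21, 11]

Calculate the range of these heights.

91

Step 1: Identify the maximum value: max = 93
Step 2: Identify the minimum value: min = 2
Step 3: Range = max - min = 93 - 2 = 91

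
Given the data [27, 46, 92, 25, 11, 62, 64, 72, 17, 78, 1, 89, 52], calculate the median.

52

Step 1: Sort the data in ascending order: [1, 11, 17, 25, 27, 46, 52, 62, 64, 72, 78, 89, 92]
Step 2: The number of values is n = 13.
Step 3: Since n is odd, the median is the middle value at position 7: 52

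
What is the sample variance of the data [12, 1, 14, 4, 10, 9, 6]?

21

Step 1: Compute the mean: (12 + 1 + 14 + 4 + 10 + 9 + 6) / 7 = 8
Step 2: Compute squared deviations from the mean:
  (12 - 8)^2 = 16
  (1 - 8)^2 = 49
  (14 - 8)^2 = 36
  (4 - 8)^2 = 16
  (10 - 8)^2 = 4
  (9 - 8)^2 = 1
  (6 - 8)^2 = 4
Step 3: Sum of squared deviations = 126
Step 4: Sample variance = 126 / 6 = 21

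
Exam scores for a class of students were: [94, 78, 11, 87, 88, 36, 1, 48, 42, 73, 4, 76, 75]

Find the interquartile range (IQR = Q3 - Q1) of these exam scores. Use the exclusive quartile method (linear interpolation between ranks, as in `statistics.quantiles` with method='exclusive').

59

Step 1: Sort the data: [1, 4, 11, 36, 42, 48, 73, 75, 76, 78, 87, 88, 94]
Step 2: n = 13
Step 3: Using the exclusive quartile method:
  Q1 = 23.5
  Q2 (median) = 73
  Q3 = 82.5
  IQR = Q3 - Q1 = 82.5 - 23.5 = 59
Step 4: IQR = 59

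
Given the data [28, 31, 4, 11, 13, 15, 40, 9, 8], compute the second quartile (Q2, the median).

13

Step 1: Sort the data: [4, 8, 9, 11, 13, 15, 28, 31, 40]
Step 2: n = 9
Step 3: Q2 is the median. Since n is odd, it is the middle value at position 5: 13
Step 4: Q2 = 13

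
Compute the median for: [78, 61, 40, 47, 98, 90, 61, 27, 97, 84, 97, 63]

70.5

Step 1: Sort the data in ascending order: [27, 40, 47, 61, 61, 63, 78, 84, 90, 97, 97, 98]
Step 2: The number of values is n = 12.
Step 3: Since n is even, the median is the average of positions 6 and 7:
  Median = (63 + 78) / 2 = 70.5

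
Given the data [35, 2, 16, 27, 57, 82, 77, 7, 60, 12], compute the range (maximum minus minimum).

80

Step 1: Identify the maximum value: max = 82
Step 2: Identify the minimum value: min = 2
Step 3: Range = max - min = 82 - 2 = 80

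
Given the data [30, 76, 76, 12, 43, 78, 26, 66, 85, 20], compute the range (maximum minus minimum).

73

Step 1: Identify the maximum value: max = 85
Step 2: Identify the minimum value: min = 12
Step 3: Range = max - min = 85 - 12 = 73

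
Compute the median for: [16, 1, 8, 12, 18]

12

Step 1: Sort the data in ascending order: [1, 8, 12, 16, 18]
Step 2: The number of values is n = 5.
Step 3: Since n is odd, the median is the middle value at position 3: 12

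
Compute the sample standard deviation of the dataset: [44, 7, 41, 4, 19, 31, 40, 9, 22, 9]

15.4287

Step 1: Compute the mean: 22.6
Step 2: Sum of squared deviations from the mean: 2142.4
Step 3: Sample variance = 2142.4 / 9 = 238.0444
Step 4: Standard deviation = sqrt(238.0444) = 15.4287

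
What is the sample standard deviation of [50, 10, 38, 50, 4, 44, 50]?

19.7942

Step 1: Compute the mean: 35.1429
Step 2: Sum of squared deviations from the mean: 2350.8571
Step 3: Sample variance = 2350.8571 / 6 = 391.8095
Step 4: Standard deviation = sqrt(391.8095) = 19.7942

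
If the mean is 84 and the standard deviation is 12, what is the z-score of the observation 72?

-1

Step 1: Recall the z-score formula: z = (x - mu) / sigma
Step 2: Substitute values: z = (72 - 84) / 12
Step 3: z = -12 / 12 = -1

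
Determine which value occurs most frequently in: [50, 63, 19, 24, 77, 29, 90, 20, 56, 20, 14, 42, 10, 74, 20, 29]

20

Step 1: Count the frequency of each value:
  10: appears 1 time(s)
  14: appears 1 time(s)
  19: appears 1 time(s)
  20: appears 3 time(s)
  24: appears 1 time(s)
  29: appears 2 time(s)
  42: appears 1 time(s)
  50: appears 1 time(s)
  56: appears 1 time(s)
  63: appears 1 time(s)
  74: appears 1 time(s)
  77: appears 1 time(s)
  90: appears 1 time(s)
Step 2: The value 20 appears most frequently (3 times).
Step 3: Mode = 20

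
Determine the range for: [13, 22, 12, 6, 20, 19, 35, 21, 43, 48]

42

Step 1: Identify the maximum value: max = 48
Step 2: Identify the minimum value: min = 6
Step 3: Range = max - min = 48 - 6 = 42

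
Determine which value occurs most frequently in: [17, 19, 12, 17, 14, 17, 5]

17

Step 1: Count the frequency of each value:
  5: appears 1 time(s)
  12: appears 1 time(s)
  14: appears 1 time(s)
  17: appears 3 time(s)
  19: appears 1 time(s)
Step 2: The value 17 appears most frequently (3 times).
Step 3: Mode = 17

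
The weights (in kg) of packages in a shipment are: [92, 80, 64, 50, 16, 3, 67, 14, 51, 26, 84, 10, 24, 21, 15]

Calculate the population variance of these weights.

847.0489

Step 1: Compute the mean: (92 + 80 + 64 + 50 + 16 + 3 + 67 + 14 + 51 + 26 + 84 + 10 + 24 + 21 + 15) / 15 = 41.1333
Step 2: Compute squared deviations from the mean:
  (92 - 41.1333)^2 = 2587.4178
  (80 - 41.1333)^2 = 1510.6178
  (64 - 41.1333)^2 = 522.8844
  (50 - 41.1333)^2 = 78.6178
  (16 - 41.1333)^2 = 631.6844
  (3 - 41.1333)^2 = 1454.1511
  (67 - 41.1333)^2 = 669.0844
  (14 - 41.1333)^2 = 736.2178
  (51 - 41.1333)^2 = 97.3511
  (26 - 41.1333)^2 = 229.0178
  (84 - 41.1333)^2 = 1837.5511
  (10 - 41.1333)^2 = 969.2844
  (24 - 41.1333)^2 = 293.5511
  (21 - 41.1333)^2 = 405.3511
  (15 - 41.1333)^2 = 682.9511
Step 3: Sum of squared deviations = 12705.7333
Step 4: Population variance = 12705.7333 / 15 = 847.0489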